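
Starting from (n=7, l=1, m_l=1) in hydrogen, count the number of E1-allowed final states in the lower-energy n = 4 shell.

E1 requires Δl = ±1, so l_f ∈ {0, 2}; with 0 ≤ l_f ≤ n_f−1 = 3, the allowed l_f values are {0, 2}.
For l_f = 0: m_f ∈ {m_i−1, m_i, m_i+1} ∩ [−0, 0] = {0} → 1 state.
For l_f = 2: m_f ∈ {m_i−1, m_i, m_i+1} ∩ [−2, 2] = {0, 1, 2} → 3 states.
Total: 4.

4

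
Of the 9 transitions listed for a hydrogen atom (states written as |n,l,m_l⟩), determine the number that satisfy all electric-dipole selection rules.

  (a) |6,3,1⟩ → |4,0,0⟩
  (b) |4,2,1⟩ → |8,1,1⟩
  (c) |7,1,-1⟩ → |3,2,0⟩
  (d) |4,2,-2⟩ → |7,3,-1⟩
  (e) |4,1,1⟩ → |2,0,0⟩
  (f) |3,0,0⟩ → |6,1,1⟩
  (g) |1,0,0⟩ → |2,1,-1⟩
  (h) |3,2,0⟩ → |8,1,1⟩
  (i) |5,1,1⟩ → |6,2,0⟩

(a) forbidden — Δl = -3 (E1 requires Δl = ±1)
(b) allowed
(c) allowed
(d) allowed
(e) allowed
(f) allowed
(g) allowed
(h) allowed
(i) allowed
Total allowed: 8 of 9.

8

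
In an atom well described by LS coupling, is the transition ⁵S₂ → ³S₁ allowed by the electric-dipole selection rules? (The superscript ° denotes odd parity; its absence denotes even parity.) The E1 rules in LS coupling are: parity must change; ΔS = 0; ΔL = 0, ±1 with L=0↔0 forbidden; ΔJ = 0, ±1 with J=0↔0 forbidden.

Reading off the term symbols: S 2→1, L 0→0, J 2→1, parity even→even.
Parity must change: even → even — fails.
ΔS = 0: S: 2 → 1 — fails.
ΔL = 0, ±1 (not L=0↔0): L: 0 → 0, ΔL = +0 — fails.
ΔJ = 0, ±1 (not J=0↔0): J: 2 → 1, ΔJ = -1 — passes.
Rule(s) violated: parity, ΔS, ΔL.

forbidden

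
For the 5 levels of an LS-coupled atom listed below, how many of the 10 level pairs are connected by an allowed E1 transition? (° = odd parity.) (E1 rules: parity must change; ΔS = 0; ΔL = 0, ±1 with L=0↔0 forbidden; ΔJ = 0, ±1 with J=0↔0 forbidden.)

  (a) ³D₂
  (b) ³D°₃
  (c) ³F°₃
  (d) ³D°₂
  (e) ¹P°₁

(a)–(b): allowed.
(a)–(c): allowed.
(a)–(d): allowed.
(a)–(e): forbidden (ΔS).
(b)–(c): forbidden (parity).
(b)–(d): forbidden (parity).
(b)–(e): forbidden (parity, ΔS, ΔJ).
(c)–(d): forbidden (parity).
(c)–(e): forbidden (parity, ΔS, ΔL, ΔJ).
(d)–(e): forbidden (parity, ΔS).
Allowed pairs: 3 of 10.

3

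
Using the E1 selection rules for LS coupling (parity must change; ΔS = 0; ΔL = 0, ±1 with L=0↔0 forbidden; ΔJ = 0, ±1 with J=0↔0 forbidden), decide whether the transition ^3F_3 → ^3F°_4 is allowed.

allowed

Reading off the term symbols: S 1→1, L 3→3, J 3→4, parity even→odd.
Parity must change: even → odd — ok.
ΔS = 0: S: 1 → 1 — ok.
ΔL = 0, ±1 (not L=0↔0): L: 3 → 3, ΔL = +0 — ok.
ΔJ = 0, ±1 (not J=0↔0): J: 3 → 4, ΔJ = +1 — ok.
All four E1 rules are satisfied.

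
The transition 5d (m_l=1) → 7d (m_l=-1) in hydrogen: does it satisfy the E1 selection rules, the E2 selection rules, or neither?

Δl = 2 − 2 = +0; l_i + l_f = 4.
Δm_l = -2.
E1 (Δl = ±1, |Δm_l| ≤ 1): not satisfied.
E2 (Δl = 0,±2, l_i+l_f ≥ 2, |Δm_l| ≤ 2): satisfied.

E2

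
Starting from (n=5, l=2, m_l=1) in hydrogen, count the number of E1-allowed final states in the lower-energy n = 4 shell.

E1 requires Δl = ±1, so l_f ∈ {1, 3}; with 0 ≤ l_f ≤ n_f−1 = 3, the allowed l_f values are {1, 3}.
For l_f = 1: m_f ∈ {m_i−1, m_i, m_i+1} ∩ [−1, 1] = {0, 1} → 2 states.
For l_f = 3: m_f ∈ {m_i−1, m_i, m_i+1} ∩ [−3, 3] = {0, 1, 2} → 3 states.
Total: 5.

5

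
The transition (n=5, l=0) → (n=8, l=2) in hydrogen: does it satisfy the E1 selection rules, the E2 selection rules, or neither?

E2

Δl = 2 − 0 = +2; l_i + l_f = 2.
E1 (Δl = ±1): not satisfied.
E2 (Δl = 0,±2, l_i+l_f ≥ 2): satisfied.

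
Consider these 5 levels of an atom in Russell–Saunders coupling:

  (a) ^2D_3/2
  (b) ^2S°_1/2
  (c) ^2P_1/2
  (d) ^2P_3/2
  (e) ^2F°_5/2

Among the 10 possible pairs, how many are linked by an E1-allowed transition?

3

(a)–(b): forbidden (ΔL).
(a)–(c): forbidden (parity).
(a)–(d): forbidden (parity).
(a)–(e): allowed.
(b)–(c): allowed.
(b)–(d): allowed.
(b)–(e): forbidden (parity, ΔL, ΔJ).
(c)–(d): forbidden (parity).
(c)–(e): forbidden (ΔL, ΔJ).
(d)–(e): forbidden (ΔL).
Allowed pairs: 3 of 10.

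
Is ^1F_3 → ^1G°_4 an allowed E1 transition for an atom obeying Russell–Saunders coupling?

allowed

Reading off the term symbols: S 0→0, L 3→4, J 3→4, parity even→odd.
ΔL = 0, ±1 (not L=0↔0): L: 3 → 4, ΔL = +1 — satisfied.
ΔJ = 0, ±1 (not J=0↔0): J: 3 → 4, ΔJ = +1 — satisfied.
Parity must change: even → odd — satisfied.
ΔS = 0: S: 0 → 0 — satisfied.
All four E1 rules are satisfied.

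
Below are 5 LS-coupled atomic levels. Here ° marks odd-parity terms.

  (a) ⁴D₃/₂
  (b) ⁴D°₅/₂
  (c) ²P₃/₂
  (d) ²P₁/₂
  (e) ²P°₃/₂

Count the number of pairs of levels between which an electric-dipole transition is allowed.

(a)–(b): allowed.
(a)–(c): forbidden (parity, ΔS).
(a)–(d): forbidden (parity, ΔS).
(a)–(e): forbidden (ΔS).
(b)–(c): forbidden (ΔS).
(b)–(d): forbidden (ΔS, ΔJ).
(b)–(e): forbidden (parity, ΔS).
(c)–(d): forbidden (parity).
(c)–(e): allowed.
(d)–(e): allowed.
Allowed pairs: 3 of 10.

3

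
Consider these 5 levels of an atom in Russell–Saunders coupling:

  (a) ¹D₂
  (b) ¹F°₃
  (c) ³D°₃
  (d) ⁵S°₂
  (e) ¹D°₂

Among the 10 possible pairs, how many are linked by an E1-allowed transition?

2

(a)–(b): allowed.
(a)–(c): forbidden (ΔS).
(a)–(d): forbidden (ΔS, ΔL).
(a)–(e): allowed.
(b)–(c): forbidden (parity, ΔS).
(b)–(d): forbidden (parity, ΔS, ΔL).
(b)–(e): forbidden (parity).
(c)–(d): forbidden (parity, ΔS, ΔL).
(c)–(e): forbidden (parity, ΔS).
(d)–(e): forbidden (parity, ΔS, ΔL).
Allowed pairs: 2 of 10.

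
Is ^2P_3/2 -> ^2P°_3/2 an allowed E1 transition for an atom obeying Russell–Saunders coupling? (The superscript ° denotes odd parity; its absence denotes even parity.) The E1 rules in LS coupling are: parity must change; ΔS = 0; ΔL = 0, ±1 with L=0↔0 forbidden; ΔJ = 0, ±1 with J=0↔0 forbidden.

allowed

Reading off the term symbols: S 1/2→1/2, L 1→1, J 3/2→3/2, parity even→odd.
Parity must change: even → odd — ✓.
ΔS = 0: S: 1/2 → 1/2 — ✓.
ΔJ = 0, ±1 (not J=0↔0): J: 3/2 → 3/2, ΔJ = +0 — ✓.
ΔL = 0, ±1 (not L=0↔0): L: 1 → 1, ΔL = +0 — ✓.
All four E1 rules are satisfied.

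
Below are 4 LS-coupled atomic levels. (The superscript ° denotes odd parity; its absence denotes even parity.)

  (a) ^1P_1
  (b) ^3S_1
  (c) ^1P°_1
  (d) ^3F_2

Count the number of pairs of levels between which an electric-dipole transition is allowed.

(a)–(b): forbidden (parity, ΔS).
(a)–(c): allowed.
(a)–(d): forbidden (parity, ΔS, ΔL).
(b)–(c): forbidden (ΔS).
(b)–(d): forbidden (parity, ΔL).
(c)–(d): forbidden (ΔS, ΔL).
Allowed pairs: 1 of 6.

1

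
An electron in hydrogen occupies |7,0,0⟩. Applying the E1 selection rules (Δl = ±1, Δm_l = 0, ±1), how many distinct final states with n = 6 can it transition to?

3

E1 requires Δl = ±1, so l_f ∈ {-1, 1}; with 0 ≤ l_f ≤ n_f−1 = 5, the allowed l_f values are {1}.
For l_f = 1: m_f ∈ {m_i−1, m_i, m_i+1} ∩ [−1, 1] = {-1, 0, 1} → 3 states.
Total: 3.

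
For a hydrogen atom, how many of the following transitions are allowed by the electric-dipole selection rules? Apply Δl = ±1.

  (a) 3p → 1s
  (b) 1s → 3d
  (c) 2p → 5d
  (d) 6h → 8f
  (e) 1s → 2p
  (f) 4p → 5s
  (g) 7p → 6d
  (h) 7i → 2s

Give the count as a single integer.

5

(a) allowed
(b) forbidden — Δl = +2 (E1 requires Δl = ±1)
(c) allowed
(d) forbidden — Δl = -2 (E1 requires Δl = ±1)
(e) allowed
(f) allowed
(g) allowed
(h) forbidden — Δl = -6 (E1 requires Δl = ±1)
Total allowed: 5 of 8.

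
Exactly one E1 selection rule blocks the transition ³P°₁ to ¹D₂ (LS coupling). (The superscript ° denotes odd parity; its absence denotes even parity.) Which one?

the ΔS = 0 rule

Reading off the term symbols: S 1→0, L 1→2, J 1→2, parity odd→even.
Parity must change: odd → even — ok.
ΔS = 0: S: 1 → 0 — fails.
ΔL = 0, ±1 (not L=0↔0): L: 1 → 2, ΔL = +1 — ok.
ΔJ = 0, ±1 (not J=0↔0): J: 1 → 2, ΔJ = +1 — ok.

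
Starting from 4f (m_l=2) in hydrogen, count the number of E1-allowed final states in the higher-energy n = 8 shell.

5

E1 requires Δl = ±1, so l_f ∈ {2, 4}; with 0 ≤ l_f ≤ n_f−1 = 7, the allowed l_f values are {2, 4}.
For l_f = 2: m_f ∈ {m_i−1, m_i, m_i+1} ∩ [−2, 2] = {1, 2} → 2 states.
For l_f = 4: m_f ∈ {m_i−1, m_i, m_i+1} ∩ [−4, 4] = {1, 2, 3} → 3 states.
Total: 5.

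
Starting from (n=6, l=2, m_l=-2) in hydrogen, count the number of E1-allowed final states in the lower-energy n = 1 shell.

0

E1 requires l_f ∈ {1, 3}, but neither lies in [0, 0], so no final state is reachable.
Total: 0.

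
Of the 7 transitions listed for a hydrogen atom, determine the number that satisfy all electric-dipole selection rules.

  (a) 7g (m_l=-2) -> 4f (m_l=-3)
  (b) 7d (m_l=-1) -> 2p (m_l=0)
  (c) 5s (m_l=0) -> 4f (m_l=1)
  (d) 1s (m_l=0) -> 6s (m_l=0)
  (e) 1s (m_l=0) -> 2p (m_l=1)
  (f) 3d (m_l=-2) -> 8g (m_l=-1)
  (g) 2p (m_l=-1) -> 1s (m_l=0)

(a) allowed
(b) allowed
(c) forbidden — Δl = +3 (E1 requires Δl = ±1)
(d) forbidden — Δl = +0 (E1 requires Δl = ±1)
(e) allowed
(f) forbidden — Δl = +2 (E1 requires Δl = ±1)
(g) allowed
Total allowed: 4 of 7.

4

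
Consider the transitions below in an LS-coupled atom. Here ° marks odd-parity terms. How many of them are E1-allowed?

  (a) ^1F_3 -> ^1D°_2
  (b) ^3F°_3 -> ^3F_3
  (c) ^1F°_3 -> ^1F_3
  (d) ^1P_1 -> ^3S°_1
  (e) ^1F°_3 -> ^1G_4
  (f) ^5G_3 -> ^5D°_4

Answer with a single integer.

(a) allowed
(b) allowed
(c) allowed
(d) forbidden (ΔS fails)
(e) allowed
(f) forbidden (ΔL fails)
Total allowed: 4 of 6.

4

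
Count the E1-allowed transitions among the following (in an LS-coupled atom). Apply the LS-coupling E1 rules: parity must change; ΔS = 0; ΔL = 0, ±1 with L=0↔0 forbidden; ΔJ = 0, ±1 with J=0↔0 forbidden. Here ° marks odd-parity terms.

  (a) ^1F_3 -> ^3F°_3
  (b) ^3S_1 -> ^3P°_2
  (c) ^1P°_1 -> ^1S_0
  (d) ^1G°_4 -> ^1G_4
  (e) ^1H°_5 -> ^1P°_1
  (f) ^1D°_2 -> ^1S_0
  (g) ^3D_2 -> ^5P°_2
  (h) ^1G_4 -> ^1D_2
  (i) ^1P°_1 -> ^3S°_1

(a) forbidden (ΔS fails)
(b) allowed
(c) allowed
(d) allowed
(e) forbidden (parity, ΔL, ΔJ fail)
(f) forbidden (ΔL, ΔJ fail)
(g) forbidden (ΔS fails)
(h) forbidden (parity, ΔL, ΔJ fail)
(i) forbidden (parity, ΔS fail)
Total allowed: 3 of 9.

3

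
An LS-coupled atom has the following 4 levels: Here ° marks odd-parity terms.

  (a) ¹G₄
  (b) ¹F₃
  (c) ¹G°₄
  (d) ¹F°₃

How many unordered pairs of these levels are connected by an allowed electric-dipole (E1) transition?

4

(a)–(b): forbidden (parity).
(a)–(c): allowed.
(a)–(d): allowed.
(b)–(c): allowed.
(b)–(d): allowed.
(c)–(d): forbidden (parity).
Allowed pairs: 4 of 6.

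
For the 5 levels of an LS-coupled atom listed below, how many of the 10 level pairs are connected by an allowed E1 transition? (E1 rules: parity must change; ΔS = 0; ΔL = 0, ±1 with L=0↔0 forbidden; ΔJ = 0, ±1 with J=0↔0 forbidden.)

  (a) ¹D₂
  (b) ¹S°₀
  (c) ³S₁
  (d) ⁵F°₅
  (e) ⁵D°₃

0

(a)–(b): forbidden (ΔL, ΔJ).
(a)–(c): forbidden (parity, ΔS, ΔL).
(a)–(d): forbidden (ΔS, ΔJ).
(a)–(e): forbidden (ΔS).
(b)–(c): forbidden (ΔS, ΔL).
(b)–(d): forbidden (parity, ΔS, ΔL, ΔJ).
(b)–(e): forbidden (parity, ΔS, ΔL, ΔJ).
(c)–(d): forbidden (ΔS, ΔL, ΔJ).
(c)–(e): forbidden (ΔS, ΔL, ΔJ).
(d)–(e): forbidden (parity, ΔJ).
Allowed pairs: 0 of 10.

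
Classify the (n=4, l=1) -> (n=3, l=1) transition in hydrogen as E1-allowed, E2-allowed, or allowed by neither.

E2

Δl = 1 − 1 = +0; l_i + l_f = 2.
E1 (Δl = ±1): not satisfied.
E2 (Δl = 0,±2, l_i+l_f ≥ 2): satisfied.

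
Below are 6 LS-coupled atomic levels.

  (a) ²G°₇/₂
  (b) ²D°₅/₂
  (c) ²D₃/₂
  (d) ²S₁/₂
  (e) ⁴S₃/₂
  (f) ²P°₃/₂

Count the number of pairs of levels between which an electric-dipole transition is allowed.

(a)–(b): forbidden (parity, ΔL).
(a)–(c): forbidden (ΔL, ΔJ).
(a)–(d): forbidden (ΔL, ΔJ).
(a)–(e): forbidden (ΔS, ΔL, ΔJ).
(a)–(f): forbidden (parity, ΔL, ΔJ).
(b)–(c): allowed.
(b)–(d): forbidden (ΔL, ΔJ).
(b)–(e): forbidden (ΔS, ΔL).
(b)–(f): forbidden (parity).
(c)–(d): forbidden (parity, ΔL).
(c)–(e): forbidden (parity, ΔS, ΔL).
(c)–(f): allowed.
(d)–(e): forbidden (parity, ΔS, ΔL).
(d)–(f): allowed.
(e)–(f): forbidden (ΔS).
Allowed pairs: 3 of 15.

3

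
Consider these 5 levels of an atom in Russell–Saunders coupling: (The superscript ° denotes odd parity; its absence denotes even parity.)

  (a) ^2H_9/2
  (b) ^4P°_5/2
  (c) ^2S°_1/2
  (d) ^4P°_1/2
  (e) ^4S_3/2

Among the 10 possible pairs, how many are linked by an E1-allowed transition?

2

(a)–(b): forbidden (ΔS, ΔL, ΔJ).
(a)–(c): forbidden (ΔL, ΔJ).
(a)–(d): forbidden (ΔS, ΔL, ΔJ).
(a)–(e): forbidden (parity, ΔS, ΔL, ΔJ).
(b)–(c): forbidden (parity, ΔS, ΔJ).
(b)–(d): forbidden (parity, ΔJ).
(b)–(e): allowed.
(c)–(d): forbidden (parity, ΔS).
(c)–(e): forbidden (ΔS, ΔL).
(d)–(e): allowed.
Allowed pairs: 2 of 10.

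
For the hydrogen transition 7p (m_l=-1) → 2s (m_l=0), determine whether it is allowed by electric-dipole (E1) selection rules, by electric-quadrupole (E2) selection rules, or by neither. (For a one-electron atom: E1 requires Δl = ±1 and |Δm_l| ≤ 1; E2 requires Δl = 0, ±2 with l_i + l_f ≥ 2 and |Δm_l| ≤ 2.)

Δl = 0 − 1 = -1; l_i + l_f = 1.
Δm_l = +1.
E1 (Δl = ±1, |Δm_l| ≤ 1): satisfied.
E2 (Δl = 0,±2, l_i+l_f ≥ 2, |Δm_l| ≤ 2): not satisfied.

E1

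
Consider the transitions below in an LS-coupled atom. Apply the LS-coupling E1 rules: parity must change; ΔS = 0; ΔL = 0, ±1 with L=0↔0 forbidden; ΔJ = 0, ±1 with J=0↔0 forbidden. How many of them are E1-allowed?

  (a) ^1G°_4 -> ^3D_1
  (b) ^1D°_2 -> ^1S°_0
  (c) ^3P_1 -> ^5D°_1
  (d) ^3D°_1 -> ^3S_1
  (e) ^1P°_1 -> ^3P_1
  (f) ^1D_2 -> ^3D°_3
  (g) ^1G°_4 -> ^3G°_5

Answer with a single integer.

0

(a) forbidden (ΔS, ΔL, ΔJ fail)
(b) forbidden (parity, ΔL, ΔJ fail)
(c) forbidden (ΔS fails)
(d) forbidden (ΔL fails)
(e) forbidden (ΔS fails)
(f) forbidden (ΔS fails)
(g) forbidden (parity, ΔS fail)
Total allowed: 0 of 7.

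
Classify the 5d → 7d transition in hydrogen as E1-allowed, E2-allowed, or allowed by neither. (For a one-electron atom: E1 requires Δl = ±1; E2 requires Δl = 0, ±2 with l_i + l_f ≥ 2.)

Δl = 2 − 2 = +0; l_i + l_f = 4.
E1 (Δl = ±1): not satisfied.
E2 (Δl = 0,±2, l_i+l_f ≥ 2): satisfied.

E2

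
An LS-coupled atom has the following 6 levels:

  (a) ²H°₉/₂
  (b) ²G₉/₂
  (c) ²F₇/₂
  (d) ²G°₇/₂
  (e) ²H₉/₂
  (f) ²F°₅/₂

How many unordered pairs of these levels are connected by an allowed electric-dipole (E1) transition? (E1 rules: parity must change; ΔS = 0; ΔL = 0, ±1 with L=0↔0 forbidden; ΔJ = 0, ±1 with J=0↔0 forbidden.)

6

(a)–(b): allowed.
(a)–(c): forbidden (ΔL).
(a)–(d): forbidden (parity).
(a)–(e): allowed.
(a)–(f): forbidden (parity, ΔL, ΔJ).
(b)–(c): forbidden (parity).
(b)–(d): allowed.
(b)–(e): forbidden (parity).
(b)–(f): forbidden (ΔJ).
(c)–(d): allowed.
(c)–(e): forbidden (parity, ΔL).
(c)–(f): allowed.
(d)–(e): allowed.
(d)–(f): forbidden (parity).
(e)–(f): forbidden (ΔL, ΔJ).
Allowed pairs: 6 of 15.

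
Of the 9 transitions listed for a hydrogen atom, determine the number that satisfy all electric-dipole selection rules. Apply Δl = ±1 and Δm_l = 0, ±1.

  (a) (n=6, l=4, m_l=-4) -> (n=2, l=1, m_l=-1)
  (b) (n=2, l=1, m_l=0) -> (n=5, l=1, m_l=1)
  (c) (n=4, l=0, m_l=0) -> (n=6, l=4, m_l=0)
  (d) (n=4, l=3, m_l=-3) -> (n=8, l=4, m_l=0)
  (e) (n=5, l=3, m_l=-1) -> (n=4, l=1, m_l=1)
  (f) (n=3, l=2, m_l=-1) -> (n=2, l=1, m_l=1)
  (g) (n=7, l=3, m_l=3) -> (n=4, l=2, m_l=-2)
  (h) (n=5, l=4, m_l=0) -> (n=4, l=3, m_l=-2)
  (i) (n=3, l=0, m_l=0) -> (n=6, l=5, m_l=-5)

0

(a) forbidden — Δl = -3 (E1 requires Δl = ±1); Δm_l = +3 (E1 requires Δm_l = 0, ±1)
(b) forbidden — Δl = +0 (E1 requires Δl = ±1)
(c) forbidden — Δl = +4 (E1 requires Δl = ±1)
(d) forbidden — Δm_l = +3 (E1 requires Δm_l = 0, ±1)
(e) forbidden — Δl = -2 (E1 requires Δl = ±1); Δm_l = +2 (E1 requires Δm_l = 0, ±1)
(f) forbidden — Δm_l = +2 (E1 requires Δm_l = 0, ±1)
(g) forbidden — Δm_l = -5 (E1 requires Δm_l = 0, ±1)
(h) forbidden — Δm_l = -2 (E1 requires Δm_l = 0, ±1)
(i) forbidden — Δl = +5 (E1 requires Δl = ±1); Δm_l = -5 (E1 requires Δm_l = 0, ±1)
Total allowed: 0 of 9.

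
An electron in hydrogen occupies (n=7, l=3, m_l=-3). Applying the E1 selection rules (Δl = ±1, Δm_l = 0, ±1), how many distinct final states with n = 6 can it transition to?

E1 requires Δl = ±1, so l_f ∈ {2, 4}; with 0 ≤ l_f ≤ n_f−1 = 5, the allowed l_f values are {2, 4}.
For l_f = 2: m_f ∈ {m_i−1, m_i, m_i+1} ∩ [−2, 2] = {-2} → 1 state.
For l_f = 4: m_f ∈ {m_i−1, m_i, m_i+1} ∩ [−4, 4] = {-4, -3, -2} → 3 states.
Total: 4.

4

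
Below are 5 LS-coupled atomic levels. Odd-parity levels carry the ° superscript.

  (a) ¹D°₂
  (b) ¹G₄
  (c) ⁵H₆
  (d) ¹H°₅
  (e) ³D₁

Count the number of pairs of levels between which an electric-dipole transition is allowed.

(a)–(b): forbidden (ΔL, ΔJ).
(a)–(c): forbidden (ΔS, ΔL, ΔJ).
(a)–(d): forbidden (parity, ΔL, ΔJ).
(a)–(e): forbidden (ΔS).
(b)–(c): forbidden (parity, ΔS, ΔJ).
(b)–(d): allowed.
(b)–(e): forbidden (parity, ΔS, ΔL, ΔJ).
(c)–(d): forbidden (ΔS).
(c)–(e): forbidden (parity, ΔS, ΔL, ΔJ).
(d)–(e): forbidden (ΔS, ΔL, ΔJ).
Allowed pairs: 1 of 10.

1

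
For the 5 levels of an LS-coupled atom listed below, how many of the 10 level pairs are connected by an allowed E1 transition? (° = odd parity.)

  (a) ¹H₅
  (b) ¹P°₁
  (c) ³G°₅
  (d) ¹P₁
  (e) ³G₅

2

(a)–(b): forbidden (ΔL, ΔJ).
(a)–(c): forbidden (ΔS).
(a)–(d): forbidden (parity, ΔL, ΔJ).
(a)–(e): forbidden (parity, ΔS).
(b)–(c): forbidden (parity, ΔS, ΔL, ΔJ).
(b)–(d): allowed.
(b)–(e): forbidden (ΔS, ΔL, ΔJ).
(c)–(d): forbidden (ΔS, ΔL, ΔJ).
(c)–(e): allowed.
(d)–(e): forbidden (parity, ΔS, ΔL, ΔJ).
Allowed pairs: 2 of 10.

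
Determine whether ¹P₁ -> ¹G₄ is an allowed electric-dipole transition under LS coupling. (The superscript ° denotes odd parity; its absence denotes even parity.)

forbidden

Parity must change: even → even — violated.
ΔS = 0: S: 0 → 0 — satisfied.
ΔL = 0, ±1 (not L=0↔0): L: 1 → 4, ΔL = +3 — violated.
ΔJ = 0, ±1 (not J=0↔0): J: 1 → 4, ΔJ = +3 — violated.
Rule(s) violated: parity, ΔL, ΔJ.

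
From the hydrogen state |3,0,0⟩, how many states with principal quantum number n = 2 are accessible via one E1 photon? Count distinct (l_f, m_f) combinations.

E1 requires Δl = ±1, so l_f ∈ {-1, 1}; with 0 ≤ l_f ≤ n_f−1 = 1, the allowed l_f values are {1}.
For l_f = 1: m_f ∈ {m_i−1, m_i, m_i+1} ∩ [−1, 1] = {-1, 0, 1} → 3 states.
Total: 3.

3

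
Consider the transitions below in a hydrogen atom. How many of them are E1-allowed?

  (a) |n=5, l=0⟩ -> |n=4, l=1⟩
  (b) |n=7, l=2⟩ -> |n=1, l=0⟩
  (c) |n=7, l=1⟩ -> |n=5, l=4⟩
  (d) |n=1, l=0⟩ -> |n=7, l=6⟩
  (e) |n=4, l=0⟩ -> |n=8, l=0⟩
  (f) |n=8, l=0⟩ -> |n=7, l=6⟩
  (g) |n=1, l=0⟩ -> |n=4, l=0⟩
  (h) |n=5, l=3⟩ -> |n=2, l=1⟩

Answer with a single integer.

1

(a) allowed
(b) forbidden — Δl = -2 (E1 requires Δl = ±1)
(c) forbidden — Δl = +3 (E1 requires Δl = ±1)
(d) forbidden — Δl = +6 (E1 requires Δl = ±1)
(e) forbidden — Δl = +0 (E1 requires Δl = ±1)
(f) forbidden — Δl = +6 (E1 requires Δl = ±1)
(g) forbidden — Δl = +0 (E1 requires Δl = ±1)
(h) forbidden — Δl = -2 (E1 requires Δl = ±1)
Total allowed: 1 of 8.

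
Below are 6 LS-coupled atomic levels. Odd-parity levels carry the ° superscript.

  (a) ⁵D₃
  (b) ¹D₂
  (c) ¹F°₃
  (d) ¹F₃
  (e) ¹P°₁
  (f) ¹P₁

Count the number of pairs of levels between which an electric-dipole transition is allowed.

4

(a)–(b): forbidden (parity, ΔS).
(a)–(c): forbidden (ΔS).
(a)–(d): forbidden (parity, ΔS).
(a)–(e): forbidden (ΔS, ΔJ).
(a)–(f): forbidden (parity, ΔS, ΔJ).
(b)–(c): allowed.
(b)–(d): forbidden (parity).
(b)–(e): allowed.
(b)–(f): forbidden (parity).
(c)–(d): allowed.
(c)–(e): forbidden (parity, ΔL, ΔJ).
(c)–(f): forbidden (ΔL, ΔJ).
(d)–(e): forbidden (ΔL, ΔJ).
(d)–(f): forbidden (parity, ΔL, ΔJ).
(e)–(f): allowed.
Allowed pairs: 4 of 15.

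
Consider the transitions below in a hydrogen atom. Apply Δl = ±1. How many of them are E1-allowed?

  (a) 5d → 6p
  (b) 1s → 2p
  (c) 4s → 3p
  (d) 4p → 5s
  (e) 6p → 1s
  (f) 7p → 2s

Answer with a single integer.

6

(a) allowed
(b) allowed
(c) allowed
(d) allowed
(e) allowed
(f) allowed
Total allowed: 6 of 6.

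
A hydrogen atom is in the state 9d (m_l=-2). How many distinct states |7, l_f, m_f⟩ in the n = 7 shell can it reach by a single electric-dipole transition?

E1 requires Δl = ±1, so l_f ∈ {1, 3}; with 0 ≤ l_f ≤ n_f−1 = 6, the allowed l_f values are {1, 3}.
For l_f = 1: m_f ∈ {m_i−1, m_i, m_i+1} ∩ [−1, 1] = {-1} → 1 state.
For l_f = 3: m_f ∈ {m_i−1, m_i, m_i+1} ∩ [−3, 3] = {-3, -2, -1} → 3 states.
Total: 4.

4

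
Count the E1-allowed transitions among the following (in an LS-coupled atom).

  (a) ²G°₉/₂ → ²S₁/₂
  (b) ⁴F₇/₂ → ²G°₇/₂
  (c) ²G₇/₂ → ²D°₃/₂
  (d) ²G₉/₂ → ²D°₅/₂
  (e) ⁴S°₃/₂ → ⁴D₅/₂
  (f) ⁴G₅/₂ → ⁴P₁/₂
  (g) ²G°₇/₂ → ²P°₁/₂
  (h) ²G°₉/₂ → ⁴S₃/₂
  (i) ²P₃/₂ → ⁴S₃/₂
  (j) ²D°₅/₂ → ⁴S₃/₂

(a) forbidden (ΔL, ΔJ fail)
(b) forbidden (ΔS fails)
(c) forbidden (ΔL, ΔJ fail)
(d) forbidden (ΔL, ΔJ fail)
(e) forbidden (ΔL fails)
(f) forbidden (parity, ΔL, ΔJ fail)
(g) forbidden (parity, ΔL, ΔJ fail)
(h) forbidden (ΔS, ΔL, ΔJ fail)
(i) forbidden (parity, ΔS fail)
(j) forbidden (ΔS, ΔL fail)
Total allowed: 0 of 10.

0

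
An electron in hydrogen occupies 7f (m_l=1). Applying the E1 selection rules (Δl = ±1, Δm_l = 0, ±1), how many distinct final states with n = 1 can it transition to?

0

E1 requires l_f ∈ {2, 4}, but neither lies in [0, 0], so no final state is reachable.
Total: 0.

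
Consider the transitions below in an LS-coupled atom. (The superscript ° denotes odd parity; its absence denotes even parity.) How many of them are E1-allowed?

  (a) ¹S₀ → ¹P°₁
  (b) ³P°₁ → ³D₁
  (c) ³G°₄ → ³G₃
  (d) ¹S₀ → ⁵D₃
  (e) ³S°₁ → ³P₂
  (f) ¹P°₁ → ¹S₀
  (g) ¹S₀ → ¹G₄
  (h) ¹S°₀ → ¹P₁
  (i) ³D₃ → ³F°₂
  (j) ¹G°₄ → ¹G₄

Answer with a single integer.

8

(a) allowed
(b) allowed
(c) allowed
(d) forbidden (parity, ΔS, ΔL, ΔJ fail)
(e) allowed
(f) allowed
(g) forbidden (parity, ΔL, ΔJ fail)
(h) allowed
(i) allowed
(j) allowed
Total allowed: 8 of 10.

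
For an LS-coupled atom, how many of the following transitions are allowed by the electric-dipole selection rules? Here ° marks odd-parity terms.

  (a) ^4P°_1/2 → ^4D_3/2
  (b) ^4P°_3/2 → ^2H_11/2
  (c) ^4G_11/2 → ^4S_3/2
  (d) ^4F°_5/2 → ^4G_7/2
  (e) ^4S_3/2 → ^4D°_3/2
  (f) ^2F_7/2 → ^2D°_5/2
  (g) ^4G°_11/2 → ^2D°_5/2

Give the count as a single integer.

3

(a) allowed
(b) forbidden (ΔS, ΔL, ΔJ fail)
(c) forbidden (parity, ΔL, ΔJ fail)
(d) allowed
(e) forbidden (ΔL fails)
(f) allowed
(g) forbidden (parity, ΔS, ΔL, ΔJ fail)
Total allowed: 3 of 7.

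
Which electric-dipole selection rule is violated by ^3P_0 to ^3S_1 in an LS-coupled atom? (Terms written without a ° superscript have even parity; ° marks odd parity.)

Initial level: S=1, L=1, J=0, parity even. Final level: S=1, L=0, J=1, parity even.
Parity must change: even → even — fails.
ΔS = 0: S: 1 → 1 — passes.
ΔL = 0, ±1 (not L=0↔0): L: 1 → 0, ΔL = -1 — passes.
ΔJ = 0, ±1 (not J=0↔0): J: 0 → 1, ΔJ = +1 — passes.

parity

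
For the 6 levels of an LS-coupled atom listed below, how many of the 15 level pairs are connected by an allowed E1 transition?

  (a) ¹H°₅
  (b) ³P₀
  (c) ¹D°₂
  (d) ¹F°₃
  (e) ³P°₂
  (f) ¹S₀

0

(a)–(b): forbidden (ΔS, ΔL, ΔJ).
(a)–(c): forbidden (parity, ΔL, ΔJ).
(a)–(d): forbidden (parity, ΔL, ΔJ).
(a)–(e): forbidden (parity, ΔS, ΔL, ΔJ).
(a)–(f): forbidden (ΔL, ΔJ).
(b)–(c): forbidden (ΔS, ΔJ).
(b)–(d): forbidden (ΔS, ΔL, ΔJ).
(b)–(e): forbidden (ΔJ).
(b)–(f): forbidden (parity, ΔS, ΔJ).
(c)–(d): forbidden (parity).
(c)–(e): forbidden (parity, ΔS).
(c)–(f): forbidden (ΔL, ΔJ).
(d)–(e): forbidden (parity, ΔS, ΔL).
(d)–(f): forbidden (ΔL, ΔJ).
(e)–(f): forbidden (ΔS, ΔJ).
Allowed pairs: 0 of 15.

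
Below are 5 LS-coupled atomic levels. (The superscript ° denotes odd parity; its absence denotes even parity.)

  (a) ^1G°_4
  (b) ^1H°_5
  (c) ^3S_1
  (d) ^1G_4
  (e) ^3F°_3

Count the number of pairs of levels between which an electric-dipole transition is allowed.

2

(a)–(b): forbidden (parity).
(a)–(c): forbidden (ΔS, ΔL, ΔJ).
(a)–(d): allowed.
(a)–(e): forbidden (parity, ΔS).
(b)–(c): forbidden (ΔS, ΔL, ΔJ).
(b)–(d): allowed.
(b)–(e): forbidden (parity, ΔS, ΔL, ΔJ).
(c)–(d): forbidden (parity, ΔS, ΔL, ΔJ).
(c)–(e): forbidden (ΔL, ΔJ).
(d)–(e): forbidden (ΔS).
Allowed pairs: 2 of 10.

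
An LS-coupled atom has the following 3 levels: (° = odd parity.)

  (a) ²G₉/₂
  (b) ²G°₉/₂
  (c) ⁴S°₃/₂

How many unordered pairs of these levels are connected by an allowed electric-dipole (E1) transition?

(a)–(b): allowed.
(a)–(c): forbidden (ΔS, ΔL, ΔJ).
(b)–(c): forbidden (parity, ΔS, ΔL, ΔJ).
Allowed pairs: 1 of 3.

1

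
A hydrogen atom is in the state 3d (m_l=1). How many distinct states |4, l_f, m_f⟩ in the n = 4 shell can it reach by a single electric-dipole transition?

5

E1 requires Δl = ±1, so l_f ∈ {1, 3}; with 0 ≤ l_f ≤ n_f−1 = 3, the allowed l_f values are {1, 3}.
For l_f = 1: m_f ∈ {m_i−1, m_i, m_i+1} ∩ [−1, 1] = {0, 1} → 2 states.
For l_f = 3: m_f ∈ {m_i−1, m_i, m_i+1} ∩ [−3, 3] = {0, 1, 2} → 3 states.
Total: 5.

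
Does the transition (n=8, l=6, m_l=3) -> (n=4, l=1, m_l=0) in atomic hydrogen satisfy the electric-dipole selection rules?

Δl = 1 − 6 = -5; the E1 rule Δl = ±1 is fails.
m_l: 3 → 0 (Δm_l = -3). |Δm_l| ≤ 1 fails.
The transition is electric-dipole forbidden.

forbidden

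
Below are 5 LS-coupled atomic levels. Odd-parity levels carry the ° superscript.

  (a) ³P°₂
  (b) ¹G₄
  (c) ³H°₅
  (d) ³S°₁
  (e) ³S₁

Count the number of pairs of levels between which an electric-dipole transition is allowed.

(a)–(b): forbidden (ΔS, ΔL, ΔJ).
(a)–(c): forbidden (parity, ΔL, ΔJ).
(a)–(d): forbidden (parity).
(a)–(e): allowed.
(b)–(c): forbidden (ΔS).
(b)–(d): forbidden (ΔS, ΔL, ΔJ).
(b)–(e): forbidden (parity, ΔS, ΔL, ΔJ).
(c)–(d): forbidden (parity, ΔL, ΔJ).
(c)–(e): forbidden (ΔL, ΔJ).
(d)–(e): forbidden (ΔL).
Allowed pairs: 1 of 10.

1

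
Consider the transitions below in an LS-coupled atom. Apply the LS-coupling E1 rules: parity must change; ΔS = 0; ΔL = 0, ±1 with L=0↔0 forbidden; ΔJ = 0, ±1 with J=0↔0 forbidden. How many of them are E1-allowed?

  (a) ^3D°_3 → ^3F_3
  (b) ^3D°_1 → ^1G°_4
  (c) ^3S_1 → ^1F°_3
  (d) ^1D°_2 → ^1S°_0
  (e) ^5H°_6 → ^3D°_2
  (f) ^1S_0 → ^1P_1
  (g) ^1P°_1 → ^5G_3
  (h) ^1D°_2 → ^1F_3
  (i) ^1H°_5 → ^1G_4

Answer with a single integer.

(a) allowed
(b) forbidden (parity, ΔS, ΔL, ΔJ fail)
(c) forbidden (ΔS, ΔL, ΔJ fail)
(d) forbidden (parity, ΔL, ΔJ fail)
(e) forbidden (parity, ΔS, ΔL, ΔJ fail)
(f) forbidden (parity fails)
(g) forbidden (ΔS, ΔL, ΔJ fail)
(h) allowed
(i) allowed
Total allowed: 3 of 9.

3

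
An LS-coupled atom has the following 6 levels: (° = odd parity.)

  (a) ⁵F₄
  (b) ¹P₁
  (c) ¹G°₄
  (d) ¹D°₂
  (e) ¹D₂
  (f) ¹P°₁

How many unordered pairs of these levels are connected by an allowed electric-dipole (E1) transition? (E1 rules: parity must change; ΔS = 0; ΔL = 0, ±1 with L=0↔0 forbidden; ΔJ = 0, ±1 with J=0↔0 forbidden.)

4

(a)–(b): forbidden (parity, ΔS, ΔL, ΔJ).
(a)–(c): forbidden (ΔS).
(a)–(d): forbidden (ΔS, ΔJ).
(a)–(e): forbidden (parity, ΔS, ΔJ).
(a)–(f): forbidden (ΔS, ΔL, ΔJ).
(b)–(c): forbidden (ΔL, ΔJ).
(b)–(d): allowed.
(b)–(e): forbidden (parity).
(b)–(f): allowed.
(c)–(d): forbidden (parity, ΔL, ΔJ).
(c)–(e): forbidden (ΔL, ΔJ).
(c)–(f): forbidden (parity, ΔL, ΔJ).
(d)–(e): allowed.
(d)–(f): forbidden (parity).
(e)–(f): allowed.
Allowed pairs: 4 of 15.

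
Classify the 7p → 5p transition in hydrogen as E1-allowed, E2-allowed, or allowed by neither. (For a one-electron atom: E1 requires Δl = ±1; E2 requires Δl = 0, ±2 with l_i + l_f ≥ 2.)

Δl = 1 − 1 = +0; l_i + l_f = 2.
E1 (Δl = ±1): not satisfied.
E2 (Δl = 0,±2, l_i+l_f ≥ 2): satisfied.

E2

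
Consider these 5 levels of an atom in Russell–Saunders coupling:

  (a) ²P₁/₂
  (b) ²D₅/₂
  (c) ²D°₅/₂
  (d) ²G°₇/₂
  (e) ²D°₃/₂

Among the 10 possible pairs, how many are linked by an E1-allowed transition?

3

(a)–(b): forbidden (parity, ΔJ).
(a)–(c): forbidden (ΔJ).
(a)–(d): forbidden (ΔL, ΔJ).
(a)–(e): allowed.
(b)–(c): allowed.
(b)–(d): forbidden (ΔL).
(b)–(e): allowed.
(c)–(d): forbidden (parity, ΔL).
(c)–(e): forbidden (parity).
(d)–(e): forbidden (parity, ΔL, ΔJ).
Allowed pairs: 3 of 10.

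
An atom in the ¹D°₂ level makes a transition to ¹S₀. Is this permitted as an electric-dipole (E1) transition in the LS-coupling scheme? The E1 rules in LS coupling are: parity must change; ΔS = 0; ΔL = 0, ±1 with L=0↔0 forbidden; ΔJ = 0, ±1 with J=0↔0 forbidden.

Parity must change: odd → even — ✓.
ΔS = 0: S: 0 → 0 — ✓.
ΔL = 0, ±1 (not L=0↔0): L: 2 → 0, ΔL = -2 — ✗.
ΔJ = 0, ±1 (not J=0↔0): J: 2 → 0, ΔJ = -2 — ✗.
Rule(s) violated: ΔL, ΔJ.

forbidden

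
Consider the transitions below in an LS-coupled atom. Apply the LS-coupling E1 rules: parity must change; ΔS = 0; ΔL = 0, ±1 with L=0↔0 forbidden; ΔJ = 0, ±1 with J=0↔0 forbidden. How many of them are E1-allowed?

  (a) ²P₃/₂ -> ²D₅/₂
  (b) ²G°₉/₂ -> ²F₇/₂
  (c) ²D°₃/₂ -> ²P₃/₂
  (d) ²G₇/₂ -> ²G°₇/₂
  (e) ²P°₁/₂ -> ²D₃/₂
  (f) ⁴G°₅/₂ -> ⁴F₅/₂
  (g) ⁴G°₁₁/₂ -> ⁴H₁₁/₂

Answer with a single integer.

6

(a) forbidden (parity fails)
(b) allowed
(c) allowed
(d) allowed
(e) allowed
(f) allowed
(g) allowed
Total allowed: 6 of 7.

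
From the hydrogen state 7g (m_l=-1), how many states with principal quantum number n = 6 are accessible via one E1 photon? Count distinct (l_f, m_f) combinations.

E1 requires Δl = ±1, so l_f ∈ {3, 5}; with 0 ≤ l_f ≤ n_f−1 = 5, the allowed l_f values are {3, 5}.
For l_f = 3: m_f ∈ {m_i−1, m_i, m_i+1} ∩ [−3, 3] = {-2, -1, 0} → 3 states.
For l_f = 5: m_f ∈ {m_i−1, m_i, m_i+1} ∩ [−5, 5] = {-2, -1, 0} → 3 states.
Total: 6.

6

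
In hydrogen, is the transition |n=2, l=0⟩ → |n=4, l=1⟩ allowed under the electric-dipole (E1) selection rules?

Δl = 1 − 0 = +1; the E1 rule Δl = ±1 is ok.
All E1 selection rules are satisfied.

allowed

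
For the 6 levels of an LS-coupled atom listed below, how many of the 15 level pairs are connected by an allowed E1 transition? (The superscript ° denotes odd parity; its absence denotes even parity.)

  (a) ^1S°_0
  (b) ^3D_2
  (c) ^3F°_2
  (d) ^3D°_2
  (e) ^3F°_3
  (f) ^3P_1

(a)–(b): forbidden (ΔS, ΔL, ΔJ).
(a)–(c): forbidden (parity, ΔS, ΔL, ΔJ).
(a)–(d): forbidden (parity, ΔS, ΔL, ΔJ).
(a)–(e): forbidden (parity, ΔS, ΔL, ΔJ).
(a)–(f): forbidden (ΔS).
(b)–(c): allowed.
(b)–(d): allowed.
(b)–(e): allowed.
(b)–(f): forbidden (parity).
(c)–(d): forbidden (parity).
(c)–(e): forbidden (parity).
(c)–(f): forbidden (ΔL).
(d)–(e): forbidden (parity).
(d)–(f): allowed.
(e)–(f): forbidden (ΔL, ΔJ).
Allowed pairs: 4 of 15.

4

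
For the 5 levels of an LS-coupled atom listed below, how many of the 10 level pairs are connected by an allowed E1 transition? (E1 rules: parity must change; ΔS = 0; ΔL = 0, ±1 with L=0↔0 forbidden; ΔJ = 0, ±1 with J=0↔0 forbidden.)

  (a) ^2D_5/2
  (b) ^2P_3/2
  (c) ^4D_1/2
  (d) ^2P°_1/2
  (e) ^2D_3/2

(a)–(b): forbidden (parity).
(a)–(c): forbidden (parity, ΔS, ΔJ).
(a)–(d): forbidden (ΔJ).
(a)–(e): forbidden (parity).
(b)–(c): forbidden (parity, ΔS).
(b)–(d): allowed.
(b)–(e): forbidden (parity).
(c)–(d): forbidden (ΔS).
(c)–(e): forbidden (parity, ΔS).
(d)–(e): allowed.
Allowed pairs: 2 of 10.

2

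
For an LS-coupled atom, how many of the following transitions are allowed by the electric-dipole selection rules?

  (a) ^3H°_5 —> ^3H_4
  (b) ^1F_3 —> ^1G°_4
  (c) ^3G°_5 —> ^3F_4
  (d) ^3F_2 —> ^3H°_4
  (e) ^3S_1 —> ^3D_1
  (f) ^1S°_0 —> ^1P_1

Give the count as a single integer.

4

(a) allowed
(b) allowed
(c) allowed
(d) forbidden (ΔL, ΔJ fail)
(e) forbidden (parity, ΔL fail)
(f) allowed
Total allowed: 4 of 6.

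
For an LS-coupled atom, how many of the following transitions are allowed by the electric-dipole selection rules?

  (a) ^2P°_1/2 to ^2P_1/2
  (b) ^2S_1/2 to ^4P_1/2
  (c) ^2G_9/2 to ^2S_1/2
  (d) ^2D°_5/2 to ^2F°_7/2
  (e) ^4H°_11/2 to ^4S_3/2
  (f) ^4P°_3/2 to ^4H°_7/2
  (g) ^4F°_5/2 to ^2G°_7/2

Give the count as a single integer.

(a) allowed
(b) forbidden (parity, ΔS fail)
(c) forbidden (parity, ΔL, ΔJ fail)
(d) forbidden (parity fails)
(e) forbidden (ΔL, ΔJ fail)
(f) forbidden (parity, ΔL, ΔJ fail)
(g) forbidden (parity, ΔS fail)
Total allowed: 1 of 7.

1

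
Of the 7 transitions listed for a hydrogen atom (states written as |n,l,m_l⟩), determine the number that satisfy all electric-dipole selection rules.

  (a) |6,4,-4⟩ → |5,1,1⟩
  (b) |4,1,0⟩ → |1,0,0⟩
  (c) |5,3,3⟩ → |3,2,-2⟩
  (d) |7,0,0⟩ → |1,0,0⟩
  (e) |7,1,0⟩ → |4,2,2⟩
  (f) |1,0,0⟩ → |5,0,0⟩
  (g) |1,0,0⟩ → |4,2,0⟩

1

(a) forbidden — Δl = -3 (E1 requires Δl = ±1); Δm_l = +5 (E1 requires Δm_l = 0, ±1)
(b) allowed
(c) forbidden — Δm_l = -5 (E1 requires Δm_l = 0, ±1)
(d) forbidden — Δl = +0 (E1 requires Δl = ±1)
(e) forbidden — Δm_l = +2 (E1 requires Δm_l = 0, ±1)
(f) forbidden — Δl = +0 (E1 requires Δl = ±1)
(g) forbidden — Δl = +2 (E1 requires Δl = ±1)
Total allowed: 1 of 7.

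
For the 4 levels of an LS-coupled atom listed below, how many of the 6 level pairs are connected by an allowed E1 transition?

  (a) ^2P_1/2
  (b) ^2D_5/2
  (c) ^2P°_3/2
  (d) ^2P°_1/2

(a)–(b): forbidden (parity, ΔJ).
(a)–(c): allowed.
(a)–(d): allowed.
(b)–(c): allowed.
(b)–(d): forbidden (ΔJ).
(c)–(d): forbidden (parity).
Allowed pairs: 3 of 6.

3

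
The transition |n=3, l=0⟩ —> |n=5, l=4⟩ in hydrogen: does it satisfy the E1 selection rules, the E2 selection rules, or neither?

neither

Δl = 4 − 0 = +4; l_i + l_f = 4.
E1 (Δl = ±1): not satisfied.
E2 (Δl = 0,±2, l_i+l_f ≥ 2): not satisfied.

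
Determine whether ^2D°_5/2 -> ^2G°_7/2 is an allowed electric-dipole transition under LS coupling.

Reading off the term symbols: S 1/2→1/2, L 2→4, J 5/2→7/2, parity odd→odd.
Parity must change: odd → odd — fails.
ΔS = 0: S: 1/2 → 1/2 — passes.
ΔL = 0, ±1 (not L=0↔0): L: 2 → 4, ΔL = +2 — fails.
ΔJ = 0, ±1 (not J=0↔0): J: 5/2 → 7/2, ΔJ = +1 — passes.
Rule(s) violated: parity, ΔL.

forbidden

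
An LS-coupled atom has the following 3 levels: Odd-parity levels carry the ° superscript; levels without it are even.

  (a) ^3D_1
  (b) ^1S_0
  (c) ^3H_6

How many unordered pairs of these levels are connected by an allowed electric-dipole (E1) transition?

(a)–(b): forbidden (parity, ΔS, ΔL).
(a)–(c): forbidden (parity, ΔL, ΔJ).
(b)–(c): forbidden (parity, ΔS, ΔL, ΔJ).
Allowed pairs: 0 of 3.

0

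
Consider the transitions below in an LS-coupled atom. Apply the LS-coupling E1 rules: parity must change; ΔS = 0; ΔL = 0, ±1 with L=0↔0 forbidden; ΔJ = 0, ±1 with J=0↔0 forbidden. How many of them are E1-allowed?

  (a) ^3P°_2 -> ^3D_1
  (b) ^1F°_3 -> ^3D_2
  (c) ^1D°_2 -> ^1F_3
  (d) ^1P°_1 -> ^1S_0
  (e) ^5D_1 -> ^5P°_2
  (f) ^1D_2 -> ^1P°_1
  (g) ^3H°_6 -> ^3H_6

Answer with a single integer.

6

(a) allowed
(b) forbidden (ΔS fails)
(c) allowed
(d) allowed
(e) allowed
(f) allowed
(g) allowed
Total allowed: 6 of 7.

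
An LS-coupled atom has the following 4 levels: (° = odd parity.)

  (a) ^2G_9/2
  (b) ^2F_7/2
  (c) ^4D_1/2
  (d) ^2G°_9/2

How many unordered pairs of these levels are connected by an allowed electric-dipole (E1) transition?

(a)–(b): forbidden (parity).
(a)–(c): forbidden (parity, ΔS, ΔL, ΔJ).
(a)–(d): allowed.
(b)–(c): forbidden (parity, ΔS, ΔJ).
(b)–(d): allowed.
(c)–(d): forbidden (ΔS, ΔL, ΔJ).
Allowed pairs: 2 of 6.

2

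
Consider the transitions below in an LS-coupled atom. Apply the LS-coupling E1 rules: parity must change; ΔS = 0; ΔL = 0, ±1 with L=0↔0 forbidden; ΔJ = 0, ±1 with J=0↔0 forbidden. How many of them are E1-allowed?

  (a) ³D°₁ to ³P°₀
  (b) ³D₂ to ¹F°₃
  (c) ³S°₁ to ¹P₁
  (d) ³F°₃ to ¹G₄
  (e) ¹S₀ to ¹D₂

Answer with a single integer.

(a) forbidden (parity fails)
(b) forbidden (ΔS fails)
(c) forbidden (ΔS fails)
(d) forbidden (ΔS fails)
(e) forbidden (parity, ΔL, ΔJ fail)
Total allowed: 0 of 5.

0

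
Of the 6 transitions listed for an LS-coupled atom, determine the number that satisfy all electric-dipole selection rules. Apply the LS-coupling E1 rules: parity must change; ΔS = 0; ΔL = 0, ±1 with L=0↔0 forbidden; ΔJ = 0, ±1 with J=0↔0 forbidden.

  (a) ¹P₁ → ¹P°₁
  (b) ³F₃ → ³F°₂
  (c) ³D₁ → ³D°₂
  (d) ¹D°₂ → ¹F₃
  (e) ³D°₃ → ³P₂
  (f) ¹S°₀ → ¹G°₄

(a) allowed
(b) allowed
(c) allowed
(d) allowed
(e) allowed
(f) forbidden (parity, ΔL, ΔJ fail)
Total allowed: 5 of 6.

5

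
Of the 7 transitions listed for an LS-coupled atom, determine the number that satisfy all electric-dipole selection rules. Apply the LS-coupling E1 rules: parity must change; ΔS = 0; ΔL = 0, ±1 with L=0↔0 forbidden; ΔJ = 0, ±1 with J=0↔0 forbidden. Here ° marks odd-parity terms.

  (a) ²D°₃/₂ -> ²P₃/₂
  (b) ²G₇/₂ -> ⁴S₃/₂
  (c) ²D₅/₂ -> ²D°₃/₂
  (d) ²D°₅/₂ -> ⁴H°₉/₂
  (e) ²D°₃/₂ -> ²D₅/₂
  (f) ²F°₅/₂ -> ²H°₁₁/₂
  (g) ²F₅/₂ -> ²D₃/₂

(a) allowed
(b) forbidden (parity, ΔS, ΔL, ΔJ fail)
(c) allowed
(d) forbidden (parity, ΔS, ΔL, ΔJ fail)
(e) allowed
(f) forbidden (parity, ΔL, ΔJ fail)
(g) forbidden (parity fails)
Total allowed: 3 of 7.

3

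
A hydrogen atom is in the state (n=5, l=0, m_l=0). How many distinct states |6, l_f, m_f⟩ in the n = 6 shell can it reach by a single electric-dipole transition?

3

E1 requires Δl = ±1, so l_f ∈ {-1, 1}; with 0 ≤ l_f ≤ n_f−1 = 5, the allowed l_f values are {1}.
For l_f = 1: m_f ∈ {m_i−1, m_i, m_i+1} ∩ [−1, 1] = {-1, 0, 1} → 3 states.
Total: 3.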